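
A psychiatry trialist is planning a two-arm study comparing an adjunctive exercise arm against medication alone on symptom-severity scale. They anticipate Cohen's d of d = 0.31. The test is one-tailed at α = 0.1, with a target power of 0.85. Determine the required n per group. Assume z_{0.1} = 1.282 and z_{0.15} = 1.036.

For two independent groups with equal n: n = 2·((z_{α} + z_β) / d)².
z_{α} + z_β = 1.282 + 1.036 = 2.318.
n = 2 × (2.318 / 0.31)² = 2 × 7.477² = 2 × 55.91 = 111.8.
Round up to the next whole participant.

n = 112 per group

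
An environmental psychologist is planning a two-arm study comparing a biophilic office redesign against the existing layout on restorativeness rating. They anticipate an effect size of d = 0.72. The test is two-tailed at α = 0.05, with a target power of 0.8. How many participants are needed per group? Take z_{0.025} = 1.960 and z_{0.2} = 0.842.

For two independent groups with equal n: n = 2·((z_{α/2} + z_β) / d)².
z_{α/2} + z_β = 1.960 + 0.842 = 2.802.
n = 2 × (2.802 / 0.72)² = 2 × 3.892² = 2 × 15.15 = 30.3.
Round up to the next whole participant.

n = 31 per group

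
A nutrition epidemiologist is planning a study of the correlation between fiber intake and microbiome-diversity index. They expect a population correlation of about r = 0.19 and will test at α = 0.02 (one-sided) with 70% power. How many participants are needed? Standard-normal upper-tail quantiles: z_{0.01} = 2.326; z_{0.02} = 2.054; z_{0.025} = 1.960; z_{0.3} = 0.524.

n = 183

Fisher's z: C = ½·ln((1+r)/(1−r)) = ½·ln(1.4691) = 0.1923.
n = ((z_{α} + z_β)/C)² + 3.
(2.054 + 0.524) / 0.1923 = 2.578 / 0.1923 = 13.406.
n = 13.406² + 3 = 179.72 + 3 = 182.7.
Round up.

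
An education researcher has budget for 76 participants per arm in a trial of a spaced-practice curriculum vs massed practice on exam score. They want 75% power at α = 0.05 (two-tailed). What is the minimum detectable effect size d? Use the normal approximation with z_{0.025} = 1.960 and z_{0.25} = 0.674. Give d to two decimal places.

d_min ≈ 0.43

For two independent groups of n = 76 each: d_min = (z_{α/2} + z_β)·√(2/n).
z-sum = 1.960 + 0.674 = 2.634.
d_min = 2.634 × √(2/76) = 2.634 × 0.1622 = 0.427.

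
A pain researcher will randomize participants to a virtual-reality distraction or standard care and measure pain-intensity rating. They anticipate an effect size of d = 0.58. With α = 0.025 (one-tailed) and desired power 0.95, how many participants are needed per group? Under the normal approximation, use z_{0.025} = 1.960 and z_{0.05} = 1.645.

n = 78 per group

For two independent groups with equal n: n = 2·((z_{α} + z_β) / d)².
z_{α} + z_β = 1.960 + 1.645 = 3.605.
n = 2 × (3.605 / 0.58)² = 2 × 6.216² = 2 × 38.63 = 77.3.
Round up to the next whole participant.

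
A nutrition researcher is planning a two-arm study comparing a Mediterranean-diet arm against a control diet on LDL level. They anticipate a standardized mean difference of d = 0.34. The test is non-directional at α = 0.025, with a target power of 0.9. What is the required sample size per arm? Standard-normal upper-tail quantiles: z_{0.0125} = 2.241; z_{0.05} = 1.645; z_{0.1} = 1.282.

For two independent groups with equal n: n = 2·((z_{α/2} + z_β) / d)².
z_{α/2} + z_β = 2.241 + 1.282 = 3.523.
n = 2 × (3.523 / 0.34)² = 2 × 10.362² = 2 × 107.37 = 214.7.
Round up to the next whole participant.

n = 215 per group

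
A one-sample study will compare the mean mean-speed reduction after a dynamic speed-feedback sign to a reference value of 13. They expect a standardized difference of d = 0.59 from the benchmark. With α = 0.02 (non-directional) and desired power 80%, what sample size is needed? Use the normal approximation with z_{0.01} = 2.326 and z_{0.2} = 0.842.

For a one-sample test: n = ((z_{α/2} + z_β) / d)².
z_{α/2} + z_β = 2.326 + 0.842 = 3.168.
n = (3.168 / 0.59)² = 5.369² = 28.83.
Round up.

n = 29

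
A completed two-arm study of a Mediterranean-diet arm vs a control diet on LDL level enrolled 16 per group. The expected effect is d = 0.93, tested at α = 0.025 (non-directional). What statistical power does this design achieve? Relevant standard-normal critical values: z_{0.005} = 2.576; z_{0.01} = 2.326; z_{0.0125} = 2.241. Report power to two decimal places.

For two equal groups, power = Φ(d·√(n/2) − z_{α/2}).
d·√(n/2) = 0.93 × √(16/2) = 0.93 × 2.828 = 2.630.
z_β = 2.630 − 2.241 = 0.389.
Power = Φ(0.389) = 0.652.

power ≈ 0.65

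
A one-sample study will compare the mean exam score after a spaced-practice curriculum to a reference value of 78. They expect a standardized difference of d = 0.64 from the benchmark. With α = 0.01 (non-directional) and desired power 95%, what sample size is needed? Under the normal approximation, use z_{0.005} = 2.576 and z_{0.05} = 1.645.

n = 44

For a one-sample test: n = ((z_{α/2} + z_β) / d)².
z_{α/2} + z_β = 2.576 + 1.645 = 4.221.
n = (4.221 / 0.64)² = 6.595² = 43.50.
Round up.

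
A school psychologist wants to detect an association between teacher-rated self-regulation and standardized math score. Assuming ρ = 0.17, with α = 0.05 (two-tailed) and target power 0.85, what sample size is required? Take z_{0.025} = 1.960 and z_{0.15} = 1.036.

Fisher's z: C = ½·ln((1+r)/(1−r)) = ½·ln(1.4096) = 0.1717.
n = ((z_{α/2} + z_β)/C)² + 3.
(1.960 + 1.036) / 0.1717 = 2.996 / 0.1717 = 17.449.
n = 17.449² + 3 = 304.47 + 3 = 307.5.
Round up.

n = 308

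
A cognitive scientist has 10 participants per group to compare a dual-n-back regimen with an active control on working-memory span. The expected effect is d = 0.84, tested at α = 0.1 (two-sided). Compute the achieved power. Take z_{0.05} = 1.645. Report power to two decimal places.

power ≈ 0.59

For two equal groups, power = Φ(d·√(n/2) − z_{α/2}).
d·√(n/2) = 0.84 × √(10/2) = 0.84 × 2.236 = 1.878.
z_β = 1.878 − 1.645 = 0.233.
Power = Φ(0.233) = 0.592.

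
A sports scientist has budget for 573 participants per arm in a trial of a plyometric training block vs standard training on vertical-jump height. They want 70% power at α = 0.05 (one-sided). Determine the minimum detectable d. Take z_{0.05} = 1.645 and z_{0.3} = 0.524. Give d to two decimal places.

For two independent groups of n = 573 each: d_min = (z_{α} + z_β)·√(2/n).
z-sum = 1.645 + 0.524 = 2.169.
d_min = 2.169 × √(2/573) = 2.169 × 0.0591 = 0.128.

d_min ≈ 0.13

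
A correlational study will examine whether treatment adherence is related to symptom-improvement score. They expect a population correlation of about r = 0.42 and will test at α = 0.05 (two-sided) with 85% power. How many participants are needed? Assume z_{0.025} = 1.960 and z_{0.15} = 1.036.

n = 48

Fisher's z: C = ½·ln((1+r)/(1−r)) = ½·ln(2.4483) = 0.4477.
n = ((z_{α/2} + z_β)/C)² + 3.
(1.960 + 1.036) / 0.4477 = 2.996 / 0.4477 = 6.692.
n = 6.692² + 3 = 44.78 + 3 = 47.8.
Round up.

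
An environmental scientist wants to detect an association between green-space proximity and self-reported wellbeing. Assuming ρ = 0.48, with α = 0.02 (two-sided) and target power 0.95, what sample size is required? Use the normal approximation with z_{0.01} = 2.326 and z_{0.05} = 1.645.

Fisher's z: C = ½·ln((1+r)/(1−r)) = ½·ln(2.8462) = 0.5230.
n = ((z_{α/2} + z_β)/C)² + 3.
(2.326 + 1.645) / 0.5230 = 3.971 / 0.5230 = 7.593.
n = 7.593² + 3 = 57.65 + 3 = 60.6.
Round up.

n = 61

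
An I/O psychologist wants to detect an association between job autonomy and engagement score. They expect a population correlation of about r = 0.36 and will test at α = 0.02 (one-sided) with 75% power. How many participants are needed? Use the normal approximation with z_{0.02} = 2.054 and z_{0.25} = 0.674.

n = 56

Fisher's z: C = ½·ln((1+r)/(1−r)) = ½·ln(2.1250) = 0.3769.
n = ((z_{α} + z_β)/C)² + 3.
(2.054 + 0.674) / 0.3769 = 2.728 / 0.3769 = 7.238.
n = 7.238² + 3 = 52.39 + 3 = 55.4.
Round up.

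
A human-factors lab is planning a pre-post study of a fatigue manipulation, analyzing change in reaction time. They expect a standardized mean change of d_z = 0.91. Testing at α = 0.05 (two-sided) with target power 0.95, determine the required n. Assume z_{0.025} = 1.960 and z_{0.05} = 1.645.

For a paired (one-sample on differences) test: n = ((z_{α/2} + z_β) / d)².
z_{α/2} + z_β = 1.960 + 1.645 = 3.605.
n = (3.605 / 0.91)² = 3.962² = 15.69.
Round up.

n = 16 pairs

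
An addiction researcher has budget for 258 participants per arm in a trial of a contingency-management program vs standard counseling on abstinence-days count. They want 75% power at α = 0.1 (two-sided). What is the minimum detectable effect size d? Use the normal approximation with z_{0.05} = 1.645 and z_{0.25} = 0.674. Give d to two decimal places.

For two independent groups of n = 258 each: d_min = (z_{α/2} + z_β)·√(2/n).
z-sum = 1.645 + 0.674 = 2.319.
d_min = 2.319 × √(2/258) = 2.319 × 0.0880 = 0.204.

d_min ≈ 0.20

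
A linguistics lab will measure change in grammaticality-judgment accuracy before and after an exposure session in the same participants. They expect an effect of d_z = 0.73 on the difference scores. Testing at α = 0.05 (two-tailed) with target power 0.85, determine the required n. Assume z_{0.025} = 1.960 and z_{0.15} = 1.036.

n = 17 pairs

For a paired (one-sample on differences) test: n = ((z_{α/2} + z_β) / d)².
z_{α/2} + z_β = 1.960 + 1.036 = 2.996.
n = (2.996 / 0.73)² = 4.104² = 16.84.
Round up.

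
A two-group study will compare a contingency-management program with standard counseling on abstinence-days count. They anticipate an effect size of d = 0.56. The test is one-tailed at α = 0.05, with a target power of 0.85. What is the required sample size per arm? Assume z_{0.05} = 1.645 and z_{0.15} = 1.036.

For two independent groups with equal n: n = 2·((z_{α} + z_β) / d)².
z_{α} + z_β = 1.645 + 1.036 = 2.681.
n = 2 × (2.681 / 0.56)² = 2 × 4.787² = 2 × 22.92 = 45.8.
Round up to the next whole participant.

n = 46 per group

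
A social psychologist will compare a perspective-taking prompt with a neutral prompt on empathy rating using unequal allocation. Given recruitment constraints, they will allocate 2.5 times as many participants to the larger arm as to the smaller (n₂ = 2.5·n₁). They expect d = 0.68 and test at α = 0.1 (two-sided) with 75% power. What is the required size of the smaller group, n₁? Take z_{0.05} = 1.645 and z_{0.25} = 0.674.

With allocation ratio k = n₂/n₁ = 2.5, Var(x̄₁−x̄₂) = σ²(1/n₁ + 1/(k·n₁)) = σ²·(k+1)/(k·n₁).
So n₁ = (1 + 1/k)·((z_{α/2} + z_β)/d)² = 1.400 × (2.319/0.68)².
n₁ = 1.400 × 11.63 = 16.3.
Round up: n₁ = 17, giving n₂ = ⌈2.5 × 17⌉ = ⌈42.5⌉ = 43.

n₁ = 17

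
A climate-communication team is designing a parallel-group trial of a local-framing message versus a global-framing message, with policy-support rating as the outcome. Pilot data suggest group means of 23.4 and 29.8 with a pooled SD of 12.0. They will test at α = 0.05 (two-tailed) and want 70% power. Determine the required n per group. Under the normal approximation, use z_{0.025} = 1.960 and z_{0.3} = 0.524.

Cohen's d = |M₁ − M₂| / SD_pooled = |23.4 − 29.8| / 12.0 = 6.4 / 12.0 = 0.533.
For two independent groups with equal n: n = 2·((z_{α/2} + z_β) / d)².
z_{α/2} + z_β = 1.960 + 0.524 = 2.484.
n = 2 × (2.484 / 0.533)² = 2 × 4.660² = 2 × 21.72 = 43.4.
Round up to the next whole participant.

n = 44 per group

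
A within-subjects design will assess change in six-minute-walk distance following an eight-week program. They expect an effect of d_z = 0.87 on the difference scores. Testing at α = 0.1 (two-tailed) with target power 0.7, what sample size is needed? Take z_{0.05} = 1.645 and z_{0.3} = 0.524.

n = 7 pairs

For a paired (one-sample on differences) test: n = ((z_{α/2} + z_β) / d)².
z_{α/2} + z_β = 1.645 + 0.524 = 2.169.
n = (2.169 / 0.87)² = 2.493² = 6.22.
Round up.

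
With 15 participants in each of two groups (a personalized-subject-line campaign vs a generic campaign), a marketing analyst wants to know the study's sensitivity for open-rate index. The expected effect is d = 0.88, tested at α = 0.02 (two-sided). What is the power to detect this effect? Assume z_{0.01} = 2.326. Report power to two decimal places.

power ≈ 0.53

For two equal groups, power = Φ(d·√(n/2) − z_{α/2}).
d·√(n/2) = 0.88 × √(15/2) = 0.88 × 2.739 = 2.410.
z_β = 2.410 − 2.326 = 0.084.
Power = Φ(0.084) = 0.533.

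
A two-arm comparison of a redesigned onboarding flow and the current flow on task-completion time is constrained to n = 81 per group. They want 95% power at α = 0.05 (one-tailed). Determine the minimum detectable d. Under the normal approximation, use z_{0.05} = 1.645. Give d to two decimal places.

d_min ≈ 0.52

For two independent groups of n = 81 each: d_min = (z_{α} + z_β)·√(2/n).
z-sum = 1.645 + 1.645 = 3.290.
d_min = 3.290 × √(2/81) = 3.290 × 0.1571 = 0.517.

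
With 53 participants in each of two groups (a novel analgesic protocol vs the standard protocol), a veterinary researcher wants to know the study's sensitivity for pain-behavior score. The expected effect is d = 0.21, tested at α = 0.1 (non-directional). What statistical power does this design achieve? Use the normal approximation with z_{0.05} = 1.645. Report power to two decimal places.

power ≈ 0.29

For two equal groups, power = Φ(d·√(n/2) − z_{α/2}).
d·√(n/2) = 0.21 × √(53/2) = 0.21 × 5.148 = 1.081.
z_β = 1.081 − 1.645 = -0.564.
Power = Φ(-0.564) = 0.286.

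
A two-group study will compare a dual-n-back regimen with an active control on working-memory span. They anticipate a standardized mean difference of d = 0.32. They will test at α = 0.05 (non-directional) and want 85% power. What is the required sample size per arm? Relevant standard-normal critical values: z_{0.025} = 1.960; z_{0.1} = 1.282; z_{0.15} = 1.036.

n = 176 per group

For two independent groups with equal n: n = 2·((z_{α/2} + z_β) / d)².
z_{α/2} + z_β = 1.960 + 1.036 = 2.996.
n = 2 × (2.996 / 0.32)² = 2 × 9.362² = 2 × 87.66 = 175.3.
Round up to the next whole participant.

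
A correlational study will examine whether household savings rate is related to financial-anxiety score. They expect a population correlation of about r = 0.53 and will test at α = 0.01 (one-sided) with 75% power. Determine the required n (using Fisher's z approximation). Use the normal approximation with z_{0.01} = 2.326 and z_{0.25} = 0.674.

Fisher's z: C = ½·ln((1+r)/(1−r)) = ½·ln(3.2553) = 0.5901.
n = ((z_{α} + z_β)/C)² + 3.
(2.326 + 0.674) / 0.5901 = 3.000 / 0.5901 = 5.084.
n = 5.084² + 3 = 25.85 + 3 = 28.8.
Round up.

n = 29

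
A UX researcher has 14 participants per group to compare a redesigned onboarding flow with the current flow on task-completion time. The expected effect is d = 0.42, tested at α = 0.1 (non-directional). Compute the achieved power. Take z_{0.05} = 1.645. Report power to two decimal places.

For two equal groups, power = Φ(d·√(n/2) − z_{α/2}).
d·√(n/2) = 0.42 × √(14/2) = 0.42 × 2.646 = 1.111.
z_β = 1.111 − 1.645 = -0.534.
Power = Φ(-0.534) = 0.297.

power ≈ 0.30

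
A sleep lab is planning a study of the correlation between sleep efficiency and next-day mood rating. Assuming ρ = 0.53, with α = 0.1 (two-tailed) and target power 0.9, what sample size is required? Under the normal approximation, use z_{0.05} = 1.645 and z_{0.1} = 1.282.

n = 28

Fisher's z: C = ½·ln((1+r)/(1−r)) = ½·ln(3.2553) = 0.5901.
n = ((z_{α/2} + z_β)/C)² + 3.
(1.645 + 1.282) / 0.5901 = 2.927 / 0.5901 = 4.960.
n = 4.960² + 3 = 24.60 + 3 = 27.6.
Round up.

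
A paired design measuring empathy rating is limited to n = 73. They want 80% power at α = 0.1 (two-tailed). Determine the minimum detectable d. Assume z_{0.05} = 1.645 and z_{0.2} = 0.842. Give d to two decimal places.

For a single sample (or paired design) of n = 73: d_min = (z_{α/2} + z_β)/√n.
z-sum = 1.645 + 0.842 = 2.487.
d_min = 2.487 / √73 = 2.487 / 8.544 = 0.291.

d_min ≈ 0.29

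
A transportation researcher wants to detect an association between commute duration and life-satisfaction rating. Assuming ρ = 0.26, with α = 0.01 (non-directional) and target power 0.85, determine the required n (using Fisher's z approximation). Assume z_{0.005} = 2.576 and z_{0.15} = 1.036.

Fisher's z: C = ½·ln((1+r)/(1−r)) = ½·ln(1.7027) = 0.2661.
n = ((z_{α/2} + z_β)/C)² + 3.
(2.576 + 1.036) / 0.2661 = 3.612 / 0.2661 = 13.574.
n = 13.574² + 3 = 184.25 + 3 = 187.2.
Round up.

n = 188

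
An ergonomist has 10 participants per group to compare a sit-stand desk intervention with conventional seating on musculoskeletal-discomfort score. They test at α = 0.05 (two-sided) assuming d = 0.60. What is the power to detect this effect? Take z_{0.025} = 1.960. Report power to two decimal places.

For two equal groups, power = Φ(d·√(n/2) − z_{α/2}).
d·√(n/2) = 0.60 × √(10/2) = 0.60 × 2.236 = 1.342.
z_β = 1.342 − 1.960 = -0.618.
Power = Φ(-0.618) = 0.268.

power ≈ 0.27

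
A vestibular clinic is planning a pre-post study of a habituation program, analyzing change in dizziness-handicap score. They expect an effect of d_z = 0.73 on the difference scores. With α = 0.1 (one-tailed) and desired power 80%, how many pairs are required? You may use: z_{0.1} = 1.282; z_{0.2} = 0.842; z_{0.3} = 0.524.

For a paired (one-sample on differences) test: n = ((z_{α} + z_β) / d)².
z_{α} + z_β = 1.282 + 0.842 = 2.124.
n = (2.124 / 0.73)² = 2.910² = 8.47.
Round up.

n = 9 pairs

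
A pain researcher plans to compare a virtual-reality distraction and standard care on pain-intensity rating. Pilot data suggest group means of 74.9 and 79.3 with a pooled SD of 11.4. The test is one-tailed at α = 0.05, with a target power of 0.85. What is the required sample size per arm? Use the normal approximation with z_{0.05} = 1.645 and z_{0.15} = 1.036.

n = 97 per group

Cohen's d = |M₁ − M₂| / SD_pooled = |74.9 − 79.3| / 11.4 = 4.4 / 11.4 = 0.386.
For two independent groups with equal n: n = 2·((z_{α} + z_β) / d)².
z_{α} + z_β = 1.645 + 1.036 = 2.681.
n = 2 × (2.681 / 0.386)² = 2 × 6.946² = 2 × 48.24 = 96.5.
Round up to the next whole participant.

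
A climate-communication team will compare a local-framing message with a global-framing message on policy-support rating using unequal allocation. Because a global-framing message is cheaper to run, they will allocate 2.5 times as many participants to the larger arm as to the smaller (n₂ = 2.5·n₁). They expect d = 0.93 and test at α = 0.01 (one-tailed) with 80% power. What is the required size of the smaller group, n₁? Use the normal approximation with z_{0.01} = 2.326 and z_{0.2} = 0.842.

n₁ = 17

With allocation ratio k = n₂/n₁ = 2.5, Var(x̄₁−x̄₂) = σ²(1/n₁ + 1/(k·n₁)) = σ²·(k+1)/(k·n₁).
So n₁ = (1 + 1/k)·((z_{α} + z_β)/d)² = 1.400 × (3.168/0.93)².
n₁ = 1.400 × 11.60 = 16.2.
Round up: n₁ = 17, giving n₂ = ⌈2.5 × 17⌉ = ⌈42.5⌉ = 43.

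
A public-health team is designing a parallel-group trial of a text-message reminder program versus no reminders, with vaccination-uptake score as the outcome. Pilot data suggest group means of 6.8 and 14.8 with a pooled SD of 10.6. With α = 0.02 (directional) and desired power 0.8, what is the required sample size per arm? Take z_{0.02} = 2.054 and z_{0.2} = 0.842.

Cohen's d = |M₁ − M₂| / SD_pooled = |6.8 − 14.8| / 10.6 = 8.0 / 10.6 = 0.755.
For two independent groups with equal n: n = 2·((z_{α} + z_β) / d)².
z_{α} + z_β = 2.054 + 0.842 = 2.896.
n = 2 × (2.896 / 0.755)² = 2 × 3.836² = 2 × 14.71 = 29.4.
Round up to the next whole participant.

n = 30 per group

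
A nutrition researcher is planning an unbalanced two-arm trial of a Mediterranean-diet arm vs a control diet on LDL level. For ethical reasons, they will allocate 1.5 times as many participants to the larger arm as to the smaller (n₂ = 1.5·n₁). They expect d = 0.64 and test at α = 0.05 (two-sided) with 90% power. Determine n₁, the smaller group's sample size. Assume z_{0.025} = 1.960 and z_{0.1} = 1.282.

With allocation ratio k = n₂/n₁ = 1.5, Var(x̄₁−x̄₂) = σ²(1/n₁ + 1/(k·n₁)) = σ²·(k+1)/(k·n₁).
So n₁ = (1 + 1/k)·((z_{α/2} + z_β)/d)² = 1.667 × (3.242/0.64)².
n₁ = 1.667 × 25.66 = 42.8.
Round up: n₁ = 43, giving n₂ = ⌈1.5 × 43⌉ = ⌈64.5⌉ = 65.

n₁ = 43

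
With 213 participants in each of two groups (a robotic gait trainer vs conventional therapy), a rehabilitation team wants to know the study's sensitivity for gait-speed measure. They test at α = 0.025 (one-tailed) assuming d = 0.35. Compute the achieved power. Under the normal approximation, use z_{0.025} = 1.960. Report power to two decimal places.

For two equal groups, power = Φ(d·√(n/2) − z_{α}).
d·√(n/2) = 0.35 × √(213/2) = 0.35 × 10.320 = 3.612.
z_β = 3.612 − 1.960 = 1.652.
Power = Φ(1.652) = 0.951.

power ≈ 0.95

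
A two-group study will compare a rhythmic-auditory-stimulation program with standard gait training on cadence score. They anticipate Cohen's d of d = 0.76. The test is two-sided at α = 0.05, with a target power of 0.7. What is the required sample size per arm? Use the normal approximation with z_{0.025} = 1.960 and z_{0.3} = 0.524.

n = 22 per group

For two independent groups with equal n: n = 2·((z_{α/2} + z_β) / d)².
z_{α/2} + z_β = 1.960 + 0.524 = 2.484.
n = 2 × (2.484 / 0.76)² = 2 × 3.268² = 2 × 10.68 = 21.4.
Round up to the next whole participant.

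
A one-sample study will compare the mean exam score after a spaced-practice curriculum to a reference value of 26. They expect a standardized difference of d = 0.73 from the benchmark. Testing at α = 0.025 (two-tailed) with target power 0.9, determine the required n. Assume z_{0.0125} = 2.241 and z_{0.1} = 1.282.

For a one-sample test: n = ((z_{α/2} + z_β) / d)².
z_{α/2} + z_β = 2.241 + 1.282 = 3.523.
n = (3.523 / 0.73)² = 4.826² = 23.29.
Round up.

n = 24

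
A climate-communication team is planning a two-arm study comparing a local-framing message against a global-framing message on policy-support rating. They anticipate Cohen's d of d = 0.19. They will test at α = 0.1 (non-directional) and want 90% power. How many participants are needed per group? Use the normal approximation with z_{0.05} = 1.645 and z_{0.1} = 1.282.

For two independent groups with equal n: n = 2·((z_{α/2} + z_β) / d)².
z_{α/2} + z_β = 1.645 + 1.282 = 2.927.
n = 2 × (2.927 / 0.19)² = 2 × 15.405² = 2 × 237.32 = 474.6.
Round up to the next whole participant.

n = 475 per group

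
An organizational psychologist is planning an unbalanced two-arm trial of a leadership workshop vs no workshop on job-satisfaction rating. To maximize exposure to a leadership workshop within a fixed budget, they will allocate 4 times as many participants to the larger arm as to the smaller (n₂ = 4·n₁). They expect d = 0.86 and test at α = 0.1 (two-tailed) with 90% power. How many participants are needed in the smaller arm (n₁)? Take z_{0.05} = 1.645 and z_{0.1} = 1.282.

n₁ = 15

With allocation ratio k = n₂/n₁ = 4, Var(x̄₁−x̄₂) = σ²(1/n₁ + 1/(k·n₁)) = σ²·(k+1)/(k·n₁).
So n₁ = (1 + 1/k)·((z_{α/2} + z_β)/d)² = 1.250 × (2.927/0.86)².
n₁ = 1.250 × 11.58 = 14.5.
Round up: n₁ = 15, giving n₂ = 4 × 15 = 60.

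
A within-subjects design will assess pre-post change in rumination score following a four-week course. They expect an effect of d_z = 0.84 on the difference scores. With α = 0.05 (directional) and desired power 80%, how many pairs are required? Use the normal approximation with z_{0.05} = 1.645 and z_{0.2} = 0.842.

For a paired (one-sample on differences) test: n = ((z_{α} + z_β) / d)².
z_{α} + z_β = 1.645 + 0.842 = 2.487.
n = (2.487 / 0.84)² = 2.961² = 8.77.
Round up.

n = 9 pairs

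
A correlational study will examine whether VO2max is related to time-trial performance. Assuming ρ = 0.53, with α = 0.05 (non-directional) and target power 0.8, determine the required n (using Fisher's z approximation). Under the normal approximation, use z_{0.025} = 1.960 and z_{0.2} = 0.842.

n = 26

Fisher's z: C = ½·ln((1+r)/(1−r)) = ½·ln(3.2553) = 0.5901.
n = ((z_{α/2} + z_β)/C)² + 3.
(1.960 + 0.842) / 0.5901 = 2.802 / 0.5901 = 4.748.
n = 4.748² + 3 = 22.55 + 3 = 25.5.
Round up.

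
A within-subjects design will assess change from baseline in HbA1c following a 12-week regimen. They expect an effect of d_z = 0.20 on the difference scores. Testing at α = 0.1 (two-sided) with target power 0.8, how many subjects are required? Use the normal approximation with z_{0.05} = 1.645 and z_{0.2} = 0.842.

For a paired (one-sample on differences) test: n = ((z_{α/2} + z_β) / d)².
z_{α/2} + z_β = 1.645 + 0.842 = 2.487.
n = (2.487 / 0.20)² = 12.435² = 154.63.
Round up.

n = 155 pairs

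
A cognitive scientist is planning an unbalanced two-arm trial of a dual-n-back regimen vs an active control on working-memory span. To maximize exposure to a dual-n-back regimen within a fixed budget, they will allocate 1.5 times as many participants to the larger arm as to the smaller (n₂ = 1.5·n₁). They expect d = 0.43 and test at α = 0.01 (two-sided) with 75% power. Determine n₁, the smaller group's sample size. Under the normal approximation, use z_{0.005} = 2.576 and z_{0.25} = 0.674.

n₁ = 96

With allocation ratio k = n₂/n₁ = 1.5, Var(x̄₁−x̄₂) = σ²(1/n₁ + 1/(k·n₁)) = σ²·(k+1)/(k·n₁).
So n₁ = (1 + 1/k)·((z_{α/2} + z_β)/d)² = 1.667 × (3.250/0.43)².
n₁ = 1.667 × 57.13 = 95.2.
Round up: n₁ = 96, giving n₂ = 1.5 × 96 = 144.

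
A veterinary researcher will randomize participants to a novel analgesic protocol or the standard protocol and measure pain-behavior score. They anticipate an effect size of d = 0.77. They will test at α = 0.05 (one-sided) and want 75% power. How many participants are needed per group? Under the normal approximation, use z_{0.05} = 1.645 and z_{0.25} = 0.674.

For two independent groups with equal n: n = 2·((z_{α} + z_β) / d)².
z_{α} + z_β = 1.645 + 0.674 = 2.319.
n = 2 × (2.319 / 0.77)² = 2 × 3.012² = 2 × 9.07 = 18.1.
Round up to the next whole participant.

n = 19 per group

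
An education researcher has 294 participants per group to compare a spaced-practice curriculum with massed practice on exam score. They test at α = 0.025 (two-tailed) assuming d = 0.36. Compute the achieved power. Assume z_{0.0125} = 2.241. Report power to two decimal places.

power ≈ 0.98

For two equal groups, power = Φ(d·√(n/2) − z_{α/2}).
d·√(n/2) = 0.36 × √(294/2) = 0.36 × 12.124 = 4.365.
z_β = 4.365 − 2.241 = 2.124.
Power = Φ(2.124) = 0.983.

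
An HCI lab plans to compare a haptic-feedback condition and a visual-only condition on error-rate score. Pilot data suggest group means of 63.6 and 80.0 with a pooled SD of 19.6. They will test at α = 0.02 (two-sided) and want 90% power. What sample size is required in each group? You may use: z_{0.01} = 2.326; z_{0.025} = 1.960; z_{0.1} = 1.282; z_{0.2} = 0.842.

Cohen's d = |M₁ − M₂| / SD_pooled = |63.6 − 80.0| / 19.6 = 16.4 / 19.6 = 0.837.
For two independent groups with equal n: n = 2·((z_{α/2} + z_β) / d)².
z_{α/2} + z_β = 2.326 + 1.282 = 3.608.
n = 2 × (3.608 / 0.837)² = 2 × 4.311² = 2 × 18.58 = 37.2.
Round up to the next whole participant.

n = 38 per group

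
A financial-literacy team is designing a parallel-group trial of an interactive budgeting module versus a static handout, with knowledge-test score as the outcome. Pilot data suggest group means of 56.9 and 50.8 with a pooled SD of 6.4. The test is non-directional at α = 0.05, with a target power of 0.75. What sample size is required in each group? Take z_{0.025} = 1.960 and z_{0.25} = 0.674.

n = 16 per group

Cohen's d = |M₁ − M₂| / SD_pooled = |56.9 − 50.8| / 6.4 = 6.1 / 6.4 = 0.953.
For two independent groups with equal n: n = 2·((z_{α/2} + z_β) / d)².
z_{α/2} + z_β = 1.960 + 0.674 = 2.634.
n = 2 × (2.634 / 0.953)² = 2 × 2.764² = 2 × 7.64 = 15.3.
Round up to the next whole participant.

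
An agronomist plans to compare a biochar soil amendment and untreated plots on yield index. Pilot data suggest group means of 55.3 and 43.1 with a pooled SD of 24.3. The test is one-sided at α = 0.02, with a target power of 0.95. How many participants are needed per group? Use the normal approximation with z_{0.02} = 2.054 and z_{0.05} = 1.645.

n = 109 per group

Cohen's d = |M₁ − M₂| / SD_pooled = |55.3 − 43.1| / 24.3 = 12.2 / 24.3 = 0.502.
For two independent groups with equal n: n = 2·((z_{α} + z_β) / d)².
z_{α} + z_β = 2.054 + 1.645 = 3.699.
n = 2 × (3.699 / 0.502)² = 2 × 7.369² = 2 × 54.30 = 108.6.
Round up to the next whole participant.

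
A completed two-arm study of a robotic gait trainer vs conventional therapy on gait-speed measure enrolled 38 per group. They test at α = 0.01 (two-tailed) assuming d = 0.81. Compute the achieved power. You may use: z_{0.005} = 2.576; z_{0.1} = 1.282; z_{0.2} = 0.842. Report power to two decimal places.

power ≈ 0.83

For two equal groups, power = Φ(d·√(n/2) − z_{α/2}).
d·√(n/2) = 0.81 × √(38/2) = 0.81 × 4.359 = 3.531.
z_β = 3.531 − 2.576 = 0.955.
Power = Φ(0.955) = 0.830.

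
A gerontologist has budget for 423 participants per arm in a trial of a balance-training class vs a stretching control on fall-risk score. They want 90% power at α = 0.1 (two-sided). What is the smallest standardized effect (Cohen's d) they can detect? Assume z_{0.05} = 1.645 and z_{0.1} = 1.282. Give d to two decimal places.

For two independent groups of n = 423 each: d_min = (z_{α/2} + z_β)·√(2/n).
z-sum = 1.645 + 1.282 = 2.927.
d_min = 2.927 × √(2/423) = 2.927 × 0.0688 = 0.201.

d_min ≈ 0.20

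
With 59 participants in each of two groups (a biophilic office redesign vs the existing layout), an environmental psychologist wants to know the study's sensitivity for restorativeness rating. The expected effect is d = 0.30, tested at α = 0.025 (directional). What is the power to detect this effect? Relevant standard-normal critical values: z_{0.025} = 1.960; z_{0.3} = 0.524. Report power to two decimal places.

power ≈ 0.37

For two equal groups, power = Φ(d·√(n/2) − z_{α}).
d·√(n/2) = 0.30 × √(59/2) = 0.30 × 5.431 = 1.629.
z_β = 1.629 − 1.960 = -0.331.
Power = Φ(-0.331) = 0.370.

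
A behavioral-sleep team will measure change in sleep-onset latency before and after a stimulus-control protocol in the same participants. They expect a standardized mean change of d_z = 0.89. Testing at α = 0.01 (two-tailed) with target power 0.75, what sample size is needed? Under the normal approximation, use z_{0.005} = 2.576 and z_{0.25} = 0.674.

For a paired (one-sample on differences) test: n = ((z_{α/2} + z_β) / d)².
z_{α/2} + z_β = 2.576 + 0.674 = 3.250.
n = (3.250 / 0.89)² = 3.652² = 13.33.
Round up.

n = 14 pairs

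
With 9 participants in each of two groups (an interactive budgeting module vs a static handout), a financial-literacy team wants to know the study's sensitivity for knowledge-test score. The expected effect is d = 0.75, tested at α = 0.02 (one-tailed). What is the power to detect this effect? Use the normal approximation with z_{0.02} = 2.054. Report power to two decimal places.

power ≈ 0.32

For two equal groups, power = Φ(d·√(n/2) − z_{α}).
d·√(n/2) = 0.75 × √(9/2) = 0.75 × 2.121 = 1.591.
z_β = 1.591 − 2.054 = -0.463.
Power = Φ(-0.463) = 0.322.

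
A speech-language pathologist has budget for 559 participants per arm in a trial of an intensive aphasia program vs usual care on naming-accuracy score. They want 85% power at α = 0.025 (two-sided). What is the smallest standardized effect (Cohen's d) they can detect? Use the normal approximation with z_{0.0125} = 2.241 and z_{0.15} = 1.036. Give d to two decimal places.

For two independent groups of n = 559 each: d_min = (z_{α/2} + z_β)·√(2/n).
z-sum = 2.241 + 1.036 = 3.277.
d_min = 3.277 × √(2/559) = 3.277 × 0.0598 = 0.196.

d_min ≈ 0.20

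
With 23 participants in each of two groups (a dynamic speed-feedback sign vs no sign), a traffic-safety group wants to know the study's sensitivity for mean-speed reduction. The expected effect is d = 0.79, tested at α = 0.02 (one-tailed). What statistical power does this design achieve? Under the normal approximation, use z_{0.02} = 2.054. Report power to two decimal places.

power ≈ 0.73

For two equal groups, power = Φ(d·√(n/2) − z_{α}).
d·√(n/2) = 0.79 × √(23/2) = 0.79 × 3.391 = 2.679.
z_β = 2.679 − 2.054 = 0.625.
Power = Φ(0.625) = 0.734.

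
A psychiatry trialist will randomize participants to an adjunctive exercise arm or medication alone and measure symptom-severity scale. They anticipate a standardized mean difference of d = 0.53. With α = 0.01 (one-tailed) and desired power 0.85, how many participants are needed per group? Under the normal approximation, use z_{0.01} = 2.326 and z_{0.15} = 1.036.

For two independent groups with equal n: n = 2·((z_{α} + z_β) / d)².
z_{α} + z_β = 2.326 + 1.036 = 3.362.
n = 2 × (3.362 / 0.53)² = 2 × 6.343² = 2 × 40.24 = 80.5.
Round up to the next whole participant.

n = 81 per group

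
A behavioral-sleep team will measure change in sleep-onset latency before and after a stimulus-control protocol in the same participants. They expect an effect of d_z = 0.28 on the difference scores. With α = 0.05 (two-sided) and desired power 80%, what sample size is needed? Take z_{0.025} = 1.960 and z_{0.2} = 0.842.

n = 101 pairs

For a paired (one-sample on differences) test: n = ((z_{α/2} + z_β) / d)².
z_{α/2} + z_β = 1.960 + 0.842 = 2.802.
n = (2.802 / 0.28)² = 10.007² = 100.14.
Round up.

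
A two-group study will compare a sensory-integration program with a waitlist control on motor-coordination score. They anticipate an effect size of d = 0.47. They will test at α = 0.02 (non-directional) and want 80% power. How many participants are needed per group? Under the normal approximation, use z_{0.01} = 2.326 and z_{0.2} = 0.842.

For two independent groups with equal n: n = 2·((z_{α/2} + z_β) / d)².
z_{α/2} + z_β = 2.326 + 0.842 = 3.168.
n = 2 × (3.168 / 0.47)² = 2 × 6.740² = 2 × 45.43 = 90.9.
Round up to the next whole participant.

n = 91 per group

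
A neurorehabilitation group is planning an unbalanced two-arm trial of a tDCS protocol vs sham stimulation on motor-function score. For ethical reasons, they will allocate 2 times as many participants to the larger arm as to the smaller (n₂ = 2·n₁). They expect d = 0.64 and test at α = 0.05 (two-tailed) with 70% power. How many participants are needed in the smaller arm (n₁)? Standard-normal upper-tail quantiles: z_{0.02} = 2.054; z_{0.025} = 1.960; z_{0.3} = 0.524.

With allocation ratio k = n₂/n₁ = 2, Var(x̄₁−x̄₂) = σ²(1/n₁ + 1/(k·n₁)) = σ²·(k+1)/(k·n₁).
So n₁ = (1 + 1/k)·((z_{α/2} + z_β)/d)² = 1.500 × (2.484/0.64)².
n₁ = 1.500 × 15.06 = 22.6.
Round up: n₁ = 23, giving n₂ = 2 × 23 = 46.

n₁ = 23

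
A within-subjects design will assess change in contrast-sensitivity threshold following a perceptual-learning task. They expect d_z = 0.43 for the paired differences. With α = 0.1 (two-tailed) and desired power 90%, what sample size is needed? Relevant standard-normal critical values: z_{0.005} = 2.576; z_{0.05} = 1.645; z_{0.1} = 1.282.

For a paired (one-sample on differences) test: n = ((z_{α/2} + z_β) / d)².
z_{α/2} + z_β = 1.645 + 1.282 = 2.927.
n = (2.927 / 0.43)² = 6.807² = 46.33.
Round up.

n = 47 pairs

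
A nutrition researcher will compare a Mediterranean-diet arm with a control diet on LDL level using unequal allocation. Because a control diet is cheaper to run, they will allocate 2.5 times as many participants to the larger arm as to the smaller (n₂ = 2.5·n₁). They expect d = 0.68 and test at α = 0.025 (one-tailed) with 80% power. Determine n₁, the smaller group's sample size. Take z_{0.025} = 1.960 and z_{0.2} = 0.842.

With allocation ratio k = n₂/n₁ = 2.5, Var(x̄₁−x̄₂) = σ²(1/n₁ + 1/(k·n₁)) = σ²·(k+1)/(k·n₁).
So n₁ = (1 + 1/k)·((z_{α} + z_β)/d)² = 1.400 × (2.802/0.68)².
n₁ = 1.400 × 16.98 = 23.8.
Round up: n₁ = 24, giving n₂ = 2.5 × 24 = 60.

n₁ = 24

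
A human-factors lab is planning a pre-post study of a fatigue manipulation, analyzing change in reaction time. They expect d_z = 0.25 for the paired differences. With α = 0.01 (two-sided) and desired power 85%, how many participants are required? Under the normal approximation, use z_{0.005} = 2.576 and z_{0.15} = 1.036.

For a paired (one-sample on differences) test: n = ((z_{α/2} + z_β) / d)².
z_{α/2} + z_β = 2.576 + 1.036 = 3.612.
n = (3.612 / 0.25)² = 14.448² = 208.74.
Round up.

n = 209 pairs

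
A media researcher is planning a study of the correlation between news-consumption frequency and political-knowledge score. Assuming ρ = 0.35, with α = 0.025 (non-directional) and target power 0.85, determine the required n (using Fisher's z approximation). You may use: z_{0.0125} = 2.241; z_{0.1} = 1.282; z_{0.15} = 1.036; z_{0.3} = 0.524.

n = 84

Fisher's z: C = ½·ln((1+r)/(1−r)) = ½·ln(2.0769) = 0.3654.
n = ((z_{α/2} + z_β)/C)² + 3.
(2.241 + 1.036) / 0.3654 = 3.277 / 0.3654 = 8.968.
n = 8.968² + 3 = 80.43 + 3 = 83.4.
Round up.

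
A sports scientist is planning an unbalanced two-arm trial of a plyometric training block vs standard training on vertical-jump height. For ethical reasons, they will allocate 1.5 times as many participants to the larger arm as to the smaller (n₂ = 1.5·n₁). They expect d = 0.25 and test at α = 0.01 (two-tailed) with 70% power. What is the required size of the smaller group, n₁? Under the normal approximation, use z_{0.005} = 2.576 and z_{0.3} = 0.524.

n₁ = 257

With allocation ratio k = n₂/n₁ = 1.5, Var(x̄₁−x̄₂) = σ²(1/n₁ + 1/(k·n₁)) = σ²·(k+1)/(k·n₁).
So n₁ = (1 + 1/k)·((z_{α/2} + z_β)/d)² = 1.667 × (3.100/0.25)².
n₁ = 1.667 × 153.76 = 256.3.
Round up: n₁ = 257, giving n₂ = ⌈1.5 × 257⌉ = ⌈385.5⌉ = 386.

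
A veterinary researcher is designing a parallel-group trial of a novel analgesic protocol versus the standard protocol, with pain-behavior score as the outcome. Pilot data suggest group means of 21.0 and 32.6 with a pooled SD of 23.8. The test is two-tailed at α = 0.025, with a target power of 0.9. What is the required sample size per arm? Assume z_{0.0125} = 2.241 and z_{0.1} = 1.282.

Cohen's d = |M₁ − M₂| / SD_pooled = |21.0 − 32.6| / 23.8 = 11.6 / 23.8 = 0.487.
For two independent groups with equal n: n = 2·((z_{α/2} + z_β) / d)².
z_{α/2} + z_β = 2.241 + 1.282 = 3.523.
n = 2 × (3.523 / 0.487)² = 2 × 7.234² = 2 × 52.33 = 104.7.
Round up to the next whole participant.

n = 105 per group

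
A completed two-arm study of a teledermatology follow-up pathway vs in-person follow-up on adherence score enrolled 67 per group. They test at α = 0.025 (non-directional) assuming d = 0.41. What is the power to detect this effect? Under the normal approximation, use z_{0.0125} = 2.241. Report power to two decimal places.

power ≈ 0.55

For two equal groups, power = Φ(d·√(n/2) − z_{α/2}).
d·√(n/2) = 0.41 × √(67/2) = 0.41 × 5.788 = 2.373.
z_β = 2.373 − 2.241 = 0.132.
Power = Φ(0.132) = 0.553.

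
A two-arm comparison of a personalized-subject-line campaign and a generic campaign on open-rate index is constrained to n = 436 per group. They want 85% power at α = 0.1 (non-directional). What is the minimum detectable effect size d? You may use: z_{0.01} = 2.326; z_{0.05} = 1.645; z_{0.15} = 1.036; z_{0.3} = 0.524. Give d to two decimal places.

d_min ≈ 0.18

For two independent groups of n = 436 each: d_min = (z_{α/2} + z_β)·√(2/n).
z-sum = 1.645 + 1.036 = 2.681.
d_min = 2.681 × √(2/436) = 2.681 × 0.0677 = 0.182.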